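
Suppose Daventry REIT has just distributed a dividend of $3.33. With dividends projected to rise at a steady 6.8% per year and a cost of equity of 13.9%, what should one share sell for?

Gordon growth model: P₀ = D₁/(r − g). D₁ = 3.33 × (1 + 0.068) = 3.5564.
P₀ = 3.5564 / (0.139 − 0.068) = 3.5564 / 0.071 = 50.0907

$50.09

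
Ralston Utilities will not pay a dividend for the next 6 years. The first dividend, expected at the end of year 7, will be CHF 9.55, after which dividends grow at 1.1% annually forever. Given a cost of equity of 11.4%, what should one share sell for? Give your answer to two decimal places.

CHF 48.51

Deferred-dividend DDM. At t=6 the remaining stream is a growing perpetuity with first payment D_7 = 9.55.
V_6 = D_7/(r−g) = 9.55/(0.114−0.011) = 92.7184
P₀ = V_6/(1+r)^6 = 92.7184/(1+0.114)^6 = 48.5127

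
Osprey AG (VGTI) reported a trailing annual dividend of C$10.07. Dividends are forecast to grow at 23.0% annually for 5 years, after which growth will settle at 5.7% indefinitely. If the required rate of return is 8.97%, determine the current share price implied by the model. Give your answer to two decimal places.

Two-stage DDM. Project D₁…D_5 at 0.23, terminal growth 0.057, discount at r = 0.0897.
D_1 = 12.3861
D_2 = 15.2349
D_3 = 18.7389
D_4 = 23.0489
D_5 = 28.3501
Terminal value at t=5: TV = D_6/(r−g) = 29.9661/(0.0897−0.057) = 916.3941
P₀ = 12.3861/(1+0.0897)^1 + 15.2349/(1+0.0897)^2 + 18.7389/(1+0.0897)^3 + 23.0489/(1+0.0897)^4 + 28.3501/(1+0.0897)^5 + 916.3941/(1+0.0897)^5 = 669.8893

C$669.89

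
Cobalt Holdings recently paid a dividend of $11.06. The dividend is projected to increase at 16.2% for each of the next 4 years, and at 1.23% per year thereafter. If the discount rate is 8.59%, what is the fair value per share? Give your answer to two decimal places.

Two-stage DDM. Project D₁…D_4 at 0.162, terminal growth 0.0123, discount at r = 0.0859.
D_1 = 12.8517
D_2 = 14.9337
D_3 = 17.3530
D_4 = 20.1641
Terminal value at t=4: TV = D_5/(r−g) = 20.4122/(0.0859−0.0123) = 277.3391
P₀ = 12.8517/(1+0.0859)^1 + 14.9337/(1+0.0859)^2 + 17.3530/(1+0.0859)^3 + 20.1641/(1+0.0859)^4 + 277.3391/(1+0.0859)^4 = 252.0115

$252.01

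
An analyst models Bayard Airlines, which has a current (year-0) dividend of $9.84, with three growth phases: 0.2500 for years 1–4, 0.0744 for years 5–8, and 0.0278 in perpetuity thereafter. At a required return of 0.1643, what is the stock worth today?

Three-stage DDM. Project D₁…D_8; terminal Gordon value at t=8 with g = 0.0278; discount at r = 0.1643.
D_1 = 12.3000
D_2 = 15.3750
D_3 = 19.2188
D_4 = 24.0234
D_5 = 25.8108
D_6 = 27.7311
D_7 = 29.7943
D_8 = 32.0110
TV_8 = 32.9009/(0.1643−0.0278) = 241.0322
P₀ = Σ Dₜ/(1+r)ᵗ + TV_8/(1+r)^8 = 161.4802

$161.48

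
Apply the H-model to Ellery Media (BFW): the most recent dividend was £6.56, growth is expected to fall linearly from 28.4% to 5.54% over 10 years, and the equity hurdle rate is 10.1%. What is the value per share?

H-model: P₀ = D₀[(1+g_L) + H(g_S−g_L)]/(r−g_L), with H = 10/2 = 5.
P₀ = 6.56 × [(1+0.0554) + 5×(0.284−0.0554)] / (0.101−0.0554)
   = 6.56 × 2.1984 / 0.0456 = 316.2611

£316.26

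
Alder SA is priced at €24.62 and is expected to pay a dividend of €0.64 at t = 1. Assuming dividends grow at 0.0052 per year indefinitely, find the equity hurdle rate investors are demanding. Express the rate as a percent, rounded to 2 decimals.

3.12%

Rearranging the constant-growth DDM: r = D₁/P₀ + g.
r = 0.6400 / 24.62 + 0.0052 = 0.02600 + 0.0052 = 0.03120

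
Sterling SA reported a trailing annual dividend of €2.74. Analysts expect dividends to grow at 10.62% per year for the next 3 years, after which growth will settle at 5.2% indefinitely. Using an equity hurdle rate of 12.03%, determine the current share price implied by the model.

€48.64

Two-stage DDM. Project D₁…D_3 at 0.1062, terminal growth 0.052, discount at r = 0.1203.
D_1 = 3.0310
D_2 = 3.3529
D_3 = 3.7090
Terminal value at t=3: TV = D_4/(r−g) = 3.9018/(0.1203−0.052) = 57.1277
P₀ = 3.0310/(1+0.1203)^1 + 3.3529/(1+0.1203)^2 + 3.7090/(1+0.1203)^3 + 57.1277/(1+0.1203)^3 = 48.6445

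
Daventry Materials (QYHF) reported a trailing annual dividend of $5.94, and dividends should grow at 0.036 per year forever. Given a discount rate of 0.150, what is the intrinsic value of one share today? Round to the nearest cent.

Gordon growth model: P₀ = D₁/(r − g). D₁ = 5.94 × (1 + 0.036) = 6.1538.
P₀ = 6.1538 / (0.15 − 0.036) = 6.1538 / 0.114 = 53.9811

$53.98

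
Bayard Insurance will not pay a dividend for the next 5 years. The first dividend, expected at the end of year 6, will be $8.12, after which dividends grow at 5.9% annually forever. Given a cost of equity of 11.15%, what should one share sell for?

$91.17

Deferred-dividend DDM. At t=5 the remaining stream is a growing perpetuity with first payment D_6 = 8.12.
V_5 = D_6/(r−g) = 8.12/(0.1115−0.059) = 154.6667
P₀ = V_5/(1+r)^5 = 154.6667/(1+0.1115)^5 = 91.1695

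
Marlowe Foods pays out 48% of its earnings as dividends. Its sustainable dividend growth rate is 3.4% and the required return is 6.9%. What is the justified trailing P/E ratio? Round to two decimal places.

Justified trailing P/E = b(1+g)/(r−g) = 0.48×(1+0.034)/(0.069−0.034) = 14.1806

14.18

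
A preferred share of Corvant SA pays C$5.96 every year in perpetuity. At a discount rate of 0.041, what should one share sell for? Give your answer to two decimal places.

C$145.37

Zero-growth DDM (perpetuity): P₀ = D/r = 5.96 / 0.041 = 145.3659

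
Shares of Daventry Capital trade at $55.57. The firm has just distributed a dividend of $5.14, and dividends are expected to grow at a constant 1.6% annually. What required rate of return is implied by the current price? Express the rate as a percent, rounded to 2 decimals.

Rearranging the constant-growth DDM: r = D₁/P₀ + g.
D₁ = 5.14 × (1 + 0.016) = 5.2222.
r = 5.2222 / 55.57 + 0.016 = 0.09398 + 0.016 = 0.10998

11.00%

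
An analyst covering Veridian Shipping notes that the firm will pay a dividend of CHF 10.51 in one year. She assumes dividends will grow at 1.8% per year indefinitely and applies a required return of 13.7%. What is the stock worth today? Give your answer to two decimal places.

CHF 88.32

Gordon growth model: P₀ = D₁/(r − g), with D₁ = 10.51 given directly.
P₀ = 10.5100 / (0.137 − 0.018) = 10.5100 / 0.119 = 88.3193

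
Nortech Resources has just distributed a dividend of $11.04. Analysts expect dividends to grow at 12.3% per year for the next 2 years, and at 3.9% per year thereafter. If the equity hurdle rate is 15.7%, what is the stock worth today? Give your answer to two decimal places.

Two-stage DDM. Project D₁…D_2 at 0.123, terminal growth 0.039, discount at r = 0.157.
D_1 = 12.3979
D_2 = 13.9229
Terminal value at t=2: TV = D_3/(r−g) = 14.4659/(0.157−0.039) = 122.5920
P₀ = 12.3979/(1+0.157)^1 + 13.9229/(1+0.157)^2 + 122.5920/(1+0.157)^2 = 112.6952

$112.70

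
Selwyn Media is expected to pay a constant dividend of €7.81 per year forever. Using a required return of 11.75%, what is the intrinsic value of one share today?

Zero-growth DDM (perpetuity): P₀ = D/r = 7.81 / 0.1175 = 66.4681

€66.47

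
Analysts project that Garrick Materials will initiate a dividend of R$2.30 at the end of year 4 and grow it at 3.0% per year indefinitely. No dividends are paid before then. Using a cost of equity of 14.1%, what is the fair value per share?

R$13.95

Deferred-dividend DDM. At t=3 the remaining stream is a growing perpetuity with first payment D_4 = 2.30.
V_3 = D_4/(r−g) = 2.30/(0.141−0.03) = 20.7207
P₀ = V_3/(1+r)^3 = 20.7207/(1+0.141)^3 = 13.9492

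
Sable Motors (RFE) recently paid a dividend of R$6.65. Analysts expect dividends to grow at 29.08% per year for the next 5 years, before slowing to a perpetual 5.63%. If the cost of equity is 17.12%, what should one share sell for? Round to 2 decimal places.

Two-stage DDM. Project D₁…D_5 at 0.2908, terminal growth 0.0563, discount at r = 0.1712.
D_1 = 8.5838
D_2 = 11.0800
D_3 = 14.3021
D_4 = 18.4611
D_5 = 23.8296
Terminal value at t=5: TV = D_6/(r−g) = 25.1712/(0.1712−0.0563) = 219.0704
P₀ = 8.5838/(1+0.1712)^1 + 11.0800/(1+0.1712)^2 + 14.3021/(1+0.1712)^3 + 18.4611/(1+0.1712)^4 + 23.8296/(1+0.1712)^5 + 219.0704/(1+0.1712)^5 = 144.3434

R$144.34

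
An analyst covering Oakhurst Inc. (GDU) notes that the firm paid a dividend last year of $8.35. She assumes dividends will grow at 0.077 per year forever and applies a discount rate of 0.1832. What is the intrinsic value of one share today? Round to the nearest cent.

Gordon growth model: P₀ = D₁/(r − g). D₁ = 8.35 × (1 + 0.077) = 8.9929.
P₀ = 8.9929 / (0.1832 − 0.077) = 8.9929 / 0.1062 = 84.6794

$84.68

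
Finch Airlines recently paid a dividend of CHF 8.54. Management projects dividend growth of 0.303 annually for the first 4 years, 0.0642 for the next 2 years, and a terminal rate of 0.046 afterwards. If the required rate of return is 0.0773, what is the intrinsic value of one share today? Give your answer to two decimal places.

Three-stage DDM. Project D₁…D_6; terminal Gordon value at t=6 with g = 0.046; discount at r = 0.0773.
D_1 = 11.1276
D_2 = 14.4993
D_3 = 18.8926
D_4 = 24.6170
D_5 = 26.1974
D_6 = 27.8793
TV_6 = 29.1618/(0.0773−0.046) = 931.6856
P₀ = Σ Dₜ/(1+r)ᵗ + TV_6/(1+r)^6 = 688.1023

CHF 688.10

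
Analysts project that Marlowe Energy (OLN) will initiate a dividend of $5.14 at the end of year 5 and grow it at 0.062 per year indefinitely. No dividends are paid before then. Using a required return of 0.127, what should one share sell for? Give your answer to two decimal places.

Deferred-dividend DDM. At t=4 the remaining stream is a growing perpetuity with first payment D_5 = 5.14.
V_4 = D_5/(r−g) = 5.14/(0.127−0.062) = 79.0769
P₀ = V_4/(1+r)^4 = 79.0769/(1+0.127)^4 = 49.0178

$49.02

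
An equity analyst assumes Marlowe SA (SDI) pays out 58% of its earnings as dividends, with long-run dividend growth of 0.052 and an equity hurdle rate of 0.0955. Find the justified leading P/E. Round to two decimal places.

13.33

Justified leading P/E = b/(r−g) = 0.58/(0.0955−0.052) = 13.3333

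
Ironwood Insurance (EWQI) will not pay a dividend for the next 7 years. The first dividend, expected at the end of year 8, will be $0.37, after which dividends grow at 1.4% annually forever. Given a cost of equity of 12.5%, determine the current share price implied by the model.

Deferred-dividend DDM. At t=7 the remaining stream is a growing perpetuity with first payment D_8 = 0.37.
V_7 = D_8/(r−g) = 0.37/(0.125−0.014) = 3.3333
P₀ = V_7/(1+r)^7 = 3.3333/(1+0.125)^7 = 1.4615

$1.46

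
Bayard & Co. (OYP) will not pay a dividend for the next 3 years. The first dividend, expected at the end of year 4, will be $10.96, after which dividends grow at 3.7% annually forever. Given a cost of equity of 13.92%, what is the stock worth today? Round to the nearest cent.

Deferred-dividend DDM. At t=3 the remaining stream is a growing perpetuity with first payment D_4 = 10.96.
V_3 = D_4/(r−g) = 10.96/(0.1392−0.037) = 107.2407
P₀ = V_3/(1+r)^3 = 107.2407/(1+0.1392)^3 = 72.5370

$72.54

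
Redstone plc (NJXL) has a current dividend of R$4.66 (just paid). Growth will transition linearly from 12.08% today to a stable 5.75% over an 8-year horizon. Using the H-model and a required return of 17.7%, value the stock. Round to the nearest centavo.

R$51.11

H-model: P₀ = D₀[(1+g_L) + H(g_S−g_L)]/(r−g_L), with H = 8/2 = 4.
P₀ = 4.66 × [(1+0.0575) + 4×(0.1208−0.0575)] / (0.177−0.0575)
   = 4.66 × 1.3107 / 0.1195 = 51.1118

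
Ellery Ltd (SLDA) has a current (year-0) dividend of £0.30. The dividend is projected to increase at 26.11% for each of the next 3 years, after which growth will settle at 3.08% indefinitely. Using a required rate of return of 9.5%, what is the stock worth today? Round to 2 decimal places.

£8.56

Two-stage DDM. Project D₁…D_3 at 0.2611, terminal growth 0.0308, discount at r = 0.095.
D_1 = 0.3783
D_2 = 0.4771
D_3 = 0.6017
Terminal value at t=3: TV = D_4/(r−g) = 0.6202/(0.095−0.0308) = 9.6607
P₀ = 0.3783/(1+0.095)^1 + 0.4771/(1+0.095)^2 + 0.6017/(1+0.095)^3 + 9.6607/(1+0.095)^3 = 8.5598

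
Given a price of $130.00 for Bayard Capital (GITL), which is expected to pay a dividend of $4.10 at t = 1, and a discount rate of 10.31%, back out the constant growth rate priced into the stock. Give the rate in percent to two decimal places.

From P₀ = D₁/(r − g), the implied growth is g = r − D₁/P₀.
g = 0.1031 − 4.10/130.00 = 0.1031 − 0.03154 = 0.07156

7.16%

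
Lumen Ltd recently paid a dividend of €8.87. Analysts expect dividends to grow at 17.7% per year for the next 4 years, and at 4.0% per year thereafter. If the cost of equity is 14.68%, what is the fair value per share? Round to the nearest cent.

€133.72

Two-stage DDM. Project D₁…D_4 at 0.177, terminal growth 0.04, discount at r = 0.1468.
D_1 = 10.4400
D_2 = 12.2879
D_3 = 14.4628
D_4 = 17.0227
Terminal value at t=4: TV = D_5/(r−g) = 17.7036/(0.1468−0.04) = 165.7645
P₀ = 10.4400/(1+0.1468)^1 + 12.2879/(1+0.1468)^2 + 14.4628/(1+0.1468)^3 + 17.0227/(1+0.1468)^4 + 165.7645/(1+0.1468)^4 = 133.7168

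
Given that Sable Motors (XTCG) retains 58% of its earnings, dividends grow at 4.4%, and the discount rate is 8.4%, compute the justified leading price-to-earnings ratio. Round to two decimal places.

10.50

Payout ratio b = 1 − 0.58 = 0.42.
Justified leading P/E = b/(r−g) = 0.42/(0.084−0.044) = 10.5000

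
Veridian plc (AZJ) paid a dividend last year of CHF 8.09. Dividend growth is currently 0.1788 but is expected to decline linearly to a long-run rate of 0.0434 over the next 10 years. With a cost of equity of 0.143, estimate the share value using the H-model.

H-model: P₀ = D₀[(1+g_L) + H(g_S−g_L)]/(r−g_L), with H = 10/2 = 5.
P₀ = 8.09 × [(1+0.0434) + 5×(0.1788−0.0434)] / (0.143−0.0434)
   = 8.09 × 1.7204 / 0.0996 = 139.7393

CHF 139.74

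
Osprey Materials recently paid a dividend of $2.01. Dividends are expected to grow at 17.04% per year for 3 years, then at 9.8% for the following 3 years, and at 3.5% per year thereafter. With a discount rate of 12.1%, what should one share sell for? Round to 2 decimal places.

$39.03

Three-stage DDM. Project D₁…D_6; terminal Gordon value at t=6 with g = 0.035; discount at r = 0.121.
D_1 = 2.3525
D_2 = 2.7534
D_3 = 3.2225
D_4 = 3.5384
D_5 = 3.8851
D_6 = 4.2659
TV_6 = 4.4152/(0.121−0.035) = 51.3391
P₀ = Σ Dₜ/(1+r)ᵗ + TV_6/(1+r)^6 = 39.0334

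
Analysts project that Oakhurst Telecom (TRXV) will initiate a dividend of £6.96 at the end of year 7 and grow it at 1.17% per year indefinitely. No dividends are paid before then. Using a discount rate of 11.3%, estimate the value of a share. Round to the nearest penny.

£36.14

Deferred-dividend DDM. At t=6 the remaining stream is a growing perpetuity with first payment D_7 = 6.96.
V_6 = D_7/(r−g) = 6.96/(0.113−0.0117) = 68.7068
P₀ = V_6/(1+r)^6 = 68.7068/(1+0.113)^6 = 36.1434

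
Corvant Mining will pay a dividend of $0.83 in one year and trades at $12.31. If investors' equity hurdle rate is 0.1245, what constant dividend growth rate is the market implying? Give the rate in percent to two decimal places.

5.71%

From P₀ = D₁/(r − g), the implied growth is g = r − D₁/P₀.
g = 0.1245 − 0.83/12.31 = 0.1245 − 0.06742 = 0.05708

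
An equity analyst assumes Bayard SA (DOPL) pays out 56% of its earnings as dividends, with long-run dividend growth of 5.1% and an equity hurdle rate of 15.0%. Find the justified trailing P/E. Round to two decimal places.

Justified trailing P/E = b(1+g)/(r−g) = 0.56×(1+0.051)/(0.15−0.051) = 5.9451

5.95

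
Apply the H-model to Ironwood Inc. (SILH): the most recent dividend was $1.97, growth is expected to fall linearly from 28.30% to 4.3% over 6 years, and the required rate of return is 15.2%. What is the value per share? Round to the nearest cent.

$31.86

H-model: P₀ = D₀[(1+g_L) + H(g_S−g_L)]/(r−g_L), with H = 6/2 = 3.
P₀ = 1.97 × [(1+0.043) + 3×(0.283−0.043)] / (0.152−0.043)
   = 1.97 × 1.7630 / 0.109 = 31.8634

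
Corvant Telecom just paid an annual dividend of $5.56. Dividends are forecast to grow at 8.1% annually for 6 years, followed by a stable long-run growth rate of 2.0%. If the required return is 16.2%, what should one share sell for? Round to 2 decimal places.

Two-stage DDM. Project D₁…D_6 at 0.081, terminal growth 0.02, discount at r = 0.162.
D_1 = 6.0104
D_2 = 6.4972
D_3 = 7.0235
D_4 = 7.5924
D_5 = 8.2074
D_6 = 8.8722
Terminal value at t=6: TV = D_7/(r−g) = 9.0496/(0.162−0.02) = 63.7295
P₀ = 6.0104/(1+0.162)^1 + 6.4972/(1+0.162)^2 + 7.0235/(1+0.162)^3 + 7.5924/(1+0.162)^4 + 8.2074/(1+0.162)^5 + 8.8722/(1+0.162)^6 + 63.7295/(1+0.162)^6 = 51.9917

$51.99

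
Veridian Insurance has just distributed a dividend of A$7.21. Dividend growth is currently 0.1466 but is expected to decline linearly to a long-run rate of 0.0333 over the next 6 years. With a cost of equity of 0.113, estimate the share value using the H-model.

H-model: P₀ = D₀[(1+g_L) + H(g_S−g_L)]/(r−g_L), with H = 6/2 = 3.
P₀ = 7.21 × [(1+0.0333) + 3×(0.1466−0.0333)] / (0.113−0.0333)
   = 7.21 × 1.3732 / 0.0797 = 124.2255

A$124.23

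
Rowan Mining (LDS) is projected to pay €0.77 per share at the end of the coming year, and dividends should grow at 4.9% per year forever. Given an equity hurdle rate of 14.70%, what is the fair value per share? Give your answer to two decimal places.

Gordon growth model: P₀ = D₁/(r − g), with D₁ = 0.77 given directly.
P₀ = 0.7700 / (0.147 − 0.049) = 0.7700 / 0.098 = 7.8571

€7.86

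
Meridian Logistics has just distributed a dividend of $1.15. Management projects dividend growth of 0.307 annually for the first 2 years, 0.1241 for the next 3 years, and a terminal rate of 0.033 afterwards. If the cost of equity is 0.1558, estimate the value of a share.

$18.33

Three-stage DDM. Project D₁…D_5; terminal Gordon value at t=5 with g = 0.033; discount at r = 0.1558.
D_1 = 1.5030
D_2 = 1.9645
D_3 = 2.2083
D_4 = 2.4823
D_5 = 2.7904
TV_5 = 2.8825/(0.1558−0.033) = 23.4728
P₀ = Σ Dₜ/(1+r)ᵗ + TV_5/(1+r)^5 = 18.3254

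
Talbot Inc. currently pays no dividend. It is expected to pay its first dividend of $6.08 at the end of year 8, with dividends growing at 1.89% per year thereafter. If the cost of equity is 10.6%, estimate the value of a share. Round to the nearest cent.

$34.48

Deferred-dividend DDM. At t=7 the remaining stream is a growing perpetuity with first payment D_8 = 6.08.
V_7 = D_8/(r−g) = 6.08/(0.106−0.0189) = 69.8048
P₀ = V_7/(1+r)^7 = 69.8048/(1+0.106)^7 = 34.4826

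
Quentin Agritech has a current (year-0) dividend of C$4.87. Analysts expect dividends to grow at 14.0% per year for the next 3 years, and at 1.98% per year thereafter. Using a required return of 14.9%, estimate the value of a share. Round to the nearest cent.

C$51.93

Two-stage DDM. Project D₁…D_3 at 0.14, terminal growth 0.0198, discount at r = 0.149.
D_1 = 5.5518
D_2 = 6.3291
D_3 = 7.2151
Terminal value at t=3: TV = D_4/(r−g) = 7.3580/(0.149−0.0198) = 56.9503
P₀ = 5.5518/(1+0.149)^1 + 6.3291/(1+0.149)^2 + 7.2151/(1+0.149)^3 + 56.9503/(1+0.149)^3 = 51.9259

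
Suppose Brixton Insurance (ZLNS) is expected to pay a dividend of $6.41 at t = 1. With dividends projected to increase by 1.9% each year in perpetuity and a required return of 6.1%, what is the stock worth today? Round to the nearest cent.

$152.62

Gordon growth model: P₀ = D₁/(r − g), with D₁ = 6.41 given directly.
P₀ = 6.4100 / (0.061 − 0.019) = 6.4100 / 0.042 = 152.6190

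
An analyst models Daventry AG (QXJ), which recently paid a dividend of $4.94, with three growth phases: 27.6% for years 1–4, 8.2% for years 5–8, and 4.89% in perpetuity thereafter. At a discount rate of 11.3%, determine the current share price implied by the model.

$184.68

Three-stage DDM. Project D₁…D_8; terminal Gordon value at t=8 with g = 0.0489; discount at r = 0.113.
D_1 = 6.3034
D_2 = 8.0432
D_3 = 10.2631
D_4 = 13.0957
D_5 = 14.1696
D_6 = 15.3315
D_7 = 16.5887
D_8 = 17.9489
TV_8 = 18.8266/(0.113−0.0489) = 293.7073
P₀ = Σ Dₜ/(1+r)ᵗ + TV_8/(1+r)^8 = 184.6831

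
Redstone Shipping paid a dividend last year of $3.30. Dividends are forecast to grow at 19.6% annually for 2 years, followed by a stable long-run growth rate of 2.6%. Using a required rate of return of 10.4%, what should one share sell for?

$58.39

Two-stage DDM. Project D₁…D_2 at 0.196, terminal growth 0.026, discount at r = 0.104.
D_1 = 3.9468
D_2 = 4.7204
Terminal value at t=2: TV = D_3/(r−g) = 4.8431/(0.104−0.026) = 62.0911
P₀ = 3.9468/(1+0.104)^1 + 4.7204/(1+0.104)^2 + 62.0911/(1+0.104)^2 = 58.3917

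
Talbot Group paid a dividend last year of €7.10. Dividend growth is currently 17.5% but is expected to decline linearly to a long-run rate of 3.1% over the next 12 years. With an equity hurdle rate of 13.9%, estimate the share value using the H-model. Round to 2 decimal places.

H-model: P₀ = D₀[(1+g_L) + H(g_S−g_L)]/(r−g_L), with H = 12/2 = 6.
P₀ = 7.10 × [(1+0.031) + 6×(0.175−0.031)] / (0.139−0.031)
   = 7.10 × 1.8950 / 0.108 = 124.5787

€124.58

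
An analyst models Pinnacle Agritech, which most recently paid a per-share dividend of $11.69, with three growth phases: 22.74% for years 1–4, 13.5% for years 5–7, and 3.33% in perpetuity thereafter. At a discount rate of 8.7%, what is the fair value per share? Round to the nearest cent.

$542.42

Three-stage DDM. Project D₁…D_7; terminal Gordon value at t=7 with g = 0.0333; discount at r = 0.087.
D_1 = 14.3483
D_2 = 17.6111
D_3 = 21.6159
D_4 = 26.5313
D_5 = 30.1131
D_6 = 34.1783
D_7 = 38.7924
TV_7 = 40.0842/(0.087−0.0333) = 746.4466
P₀ = Σ Dₜ/(1+r)ᵗ + TV_7/(1+r)^7 = 542.4210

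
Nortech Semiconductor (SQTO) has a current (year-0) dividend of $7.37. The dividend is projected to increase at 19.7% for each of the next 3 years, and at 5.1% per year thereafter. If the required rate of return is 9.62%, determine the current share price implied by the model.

Two-stage DDM. Project D₁…D_3 at 0.197, terminal growth 0.051, discount at r = 0.0962.
D_1 = 8.8219
D_2 = 10.5598
D_3 = 12.6401
Terminal value at t=3: TV = D_4/(r−g) = 13.2847/(0.0962−0.051) = 293.9099
P₀ = 8.8219/(1+0.0962)^1 + 10.5598/(1+0.0962)^2 + 12.6401/(1+0.0962)^3 + 293.9099/(1+0.0962)^3 = 249.5545

$249.55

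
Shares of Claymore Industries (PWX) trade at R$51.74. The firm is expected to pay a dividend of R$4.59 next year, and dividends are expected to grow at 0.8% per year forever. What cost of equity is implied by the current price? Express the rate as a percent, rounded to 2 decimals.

Rearranging the constant-growth DDM: r = D₁/P₀ + g.
r = 4.5900 / 51.74 + 0.008 = 0.08871 + 0.008 = 0.09671

9.67%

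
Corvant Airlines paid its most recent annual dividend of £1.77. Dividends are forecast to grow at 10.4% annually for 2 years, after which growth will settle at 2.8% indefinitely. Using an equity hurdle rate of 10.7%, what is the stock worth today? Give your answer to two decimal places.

Two-stage DDM. Project D₁…D_2 at 0.104, terminal growth 0.028, discount at r = 0.107.
D_1 = 1.9541
D_2 = 2.1573
Terminal value at t=2: TV = D_3/(r−g) = 2.2177/(0.107−0.028) = 28.0723
P₀ = 1.9541/(1+0.107)^1 + 2.1573/(1+0.107)^2 + 28.0723/(1+0.107)^2 = 26.4334

£26.43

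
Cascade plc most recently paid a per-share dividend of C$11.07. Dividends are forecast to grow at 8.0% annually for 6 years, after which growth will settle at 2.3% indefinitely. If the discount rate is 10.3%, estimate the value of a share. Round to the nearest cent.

Two-stage DDM. Project D₁…D_6 at 0.08, terminal growth 0.023, discount at r = 0.103.
D_1 = 11.9556
D_2 = 12.9120
D_3 = 13.9450
D_4 = 15.0606
D_5 = 16.2655
D_6 = 17.5667
Terminal value at t=6: TV = D_7/(r−g) = 17.9707/(0.103−0.023) = 224.6342
P₀ = 11.9556/(1+0.103)^1 + 12.9120/(1+0.103)^2 + 13.9450/(1+0.103)^3 + 15.0606/(1+0.103)^4 + 16.2655/(1+0.103)^5 + 17.5667/(1+0.103)^6 + 224.6342/(1+0.103)^6 = 186.4824

C$186.48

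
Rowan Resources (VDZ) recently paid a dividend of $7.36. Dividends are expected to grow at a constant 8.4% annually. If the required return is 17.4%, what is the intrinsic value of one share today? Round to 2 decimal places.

$88.65

Gordon growth model: P₀ = D₁/(r − g). D₁ = 7.36 × (1 + 0.084) = 7.9782.
P₀ = 7.9782 / (0.174 − 0.084) = 7.9782 / 0.09 = 88.6471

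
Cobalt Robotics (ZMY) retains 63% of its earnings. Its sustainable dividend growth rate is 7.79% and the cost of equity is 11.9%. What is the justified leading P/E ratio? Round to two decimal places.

9.00

Payout ratio b = 1 − 0.63 = 0.37.
Justified leading P/E = b/(r−g) = 0.37/(0.119−0.0779) = 9.0024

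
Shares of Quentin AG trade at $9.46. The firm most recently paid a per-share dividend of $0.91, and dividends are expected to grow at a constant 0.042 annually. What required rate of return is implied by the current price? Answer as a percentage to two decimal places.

14.22%

Rearranging the constant-growth DDM: r = D₁/P₀ + g.
D₁ = 0.91 × (1 + 0.042) = 0.9482.
r = 0.9482 / 9.46 + 0.042 = 0.10023 + 0.042 = 0.14223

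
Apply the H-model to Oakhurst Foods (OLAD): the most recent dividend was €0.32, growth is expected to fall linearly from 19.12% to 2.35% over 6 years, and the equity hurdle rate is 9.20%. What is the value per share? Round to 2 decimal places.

H-model: P₀ = D₀[(1+g_L) + H(g_S−g_L)]/(r−g_L), with H = 6/2 = 3.
P₀ = 0.32 × [(1+0.0235) + 3×(0.1912−0.0235)] / (0.092−0.0235)
   = 0.32 × 1.5266 / 0.0685 = 7.1316

€7.13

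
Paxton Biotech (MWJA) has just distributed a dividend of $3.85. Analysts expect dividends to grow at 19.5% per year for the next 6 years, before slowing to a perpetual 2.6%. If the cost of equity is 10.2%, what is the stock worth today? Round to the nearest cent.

$115.48

Two-stage DDM. Project D₁…D_6 at 0.195, terminal growth 0.026, discount at r = 0.102.
D_1 = 4.6008
D_2 = 5.4979
D_3 = 6.5700
D_4 = 7.8511
D_5 = 9.3821
D_6 = 11.2116
Terminal value at t=6: TV = D_7/(r−g) = 11.5031/(0.102−0.026) = 151.3568
P₀ = 4.6008/(1+0.102)^1 + 5.4979/(1+0.102)^2 + 6.5700/(1+0.102)^3 + 7.8511/(1+0.102)^4 + 9.3821/(1+0.102)^5 + 11.2116/(1+0.102)^6 + 151.3568/(1+0.102)^6 = 115.4788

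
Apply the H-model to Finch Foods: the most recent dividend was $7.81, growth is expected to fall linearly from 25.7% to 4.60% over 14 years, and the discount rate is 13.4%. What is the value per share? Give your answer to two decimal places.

$223.92

H-model: P₀ = D₀[(1+g_L) + H(g_S−g_L)]/(r−g_L), with H = 14/2 = 7.
P₀ = 7.81 × [(1+0.046) + 7×(0.257−0.046)] / (0.134−0.046)
   = 7.81 × 2.5230 / 0.088 = 223.9162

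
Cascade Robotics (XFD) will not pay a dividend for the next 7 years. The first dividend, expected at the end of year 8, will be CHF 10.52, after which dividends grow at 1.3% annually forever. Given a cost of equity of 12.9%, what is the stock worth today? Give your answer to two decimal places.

Deferred-dividend DDM. At t=7 the remaining stream is a growing perpetuity with first payment D_8 = 10.52.
V_7 = D_8/(r−g) = 10.52/(0.129−0.013) = 90.6897
P₀ = V_7/(1+r)^7 = 90.6897/(1+0.129)^7 = 38.7882

CHF 38.79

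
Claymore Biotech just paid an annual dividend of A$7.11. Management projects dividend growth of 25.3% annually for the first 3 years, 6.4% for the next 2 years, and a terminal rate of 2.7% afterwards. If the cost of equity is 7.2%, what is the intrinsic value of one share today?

A$307.10

Three-stage DDM. Project D₁…D_5; terminal Gordon value at t=5 with g = 0.027; discount at r = 0.072.
D_1 = 8.9088
D_2 = 11.1628
D_3 = 13.9869
D_4 = 14.8821
D_5 = 15.8346
TV_5 = 16.2621/(0.072−0.027) = 361.3799
P₀ = Σ Dₜ/(1+r)ᵗ + TV_5/(1+r)^5 = 307.0960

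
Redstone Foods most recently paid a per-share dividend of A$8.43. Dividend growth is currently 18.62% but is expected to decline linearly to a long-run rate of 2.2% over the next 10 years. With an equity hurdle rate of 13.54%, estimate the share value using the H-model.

A$137.01

H-model: P₀ = D₀[(1+g_L) + H(g_S−g_L)]/(r−g_L), with H = 10/2 = 5.
P₀ = 8.43 × [(1+0.022) + 5×(0.1862−0.022)] / (0.1354−0.022)
   = 8.43 × 1.8430 / 0.1134 = 137.0061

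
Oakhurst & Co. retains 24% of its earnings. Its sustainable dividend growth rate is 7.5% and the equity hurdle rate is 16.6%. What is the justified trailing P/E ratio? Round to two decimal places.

Payout ratio b = 1 − 0.24 = 0.76.
Justified trailing P/E = b(1+g)/(r−g) = 0.76×(1+0.075)/(0.166−0.075) = 8.9780

8.98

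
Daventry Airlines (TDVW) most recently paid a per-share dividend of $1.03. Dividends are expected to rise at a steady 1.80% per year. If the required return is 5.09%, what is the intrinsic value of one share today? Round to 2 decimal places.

Gordon growth model: P₀ = D₁/(r − g). D₁ = 1.03 × (1 + 0.018) = 1.0485.
P₀ = 1.0485 / (0.0509 − 0.018) = 1.0485 / 0.0329 = 31.8705

$31.87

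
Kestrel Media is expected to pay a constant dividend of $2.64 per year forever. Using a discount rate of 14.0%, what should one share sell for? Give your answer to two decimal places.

Zero-growth DDM (perpetuity): P₀ = D/r = 2.64 / 0.14 = 18.8571

$18.86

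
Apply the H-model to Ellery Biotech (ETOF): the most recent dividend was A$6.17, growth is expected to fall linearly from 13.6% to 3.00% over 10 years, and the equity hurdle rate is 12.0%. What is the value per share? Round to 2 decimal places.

H-model: P₀ = D₀[(1+g_L) + H(g_S−g_L)]/(r−g_L), with H = 10/2 = 5.
P₀ = 6.17 × [(1+0.03) + 5×(0.136−0.03)] / (0.12−0.03)
   = 6.17 × 1.5600 / 0.09 = 106.9467

A$106.95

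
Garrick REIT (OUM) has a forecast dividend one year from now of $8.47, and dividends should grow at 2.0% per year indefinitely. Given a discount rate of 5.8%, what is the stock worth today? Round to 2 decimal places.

$222.89

Gordon growth model: P₀ = D₁/(r − g), with D₁ = 8.47 given directly.
P₀ = 8.4700 / (0.058 − 0.02) = 8.4700 / 0.038 = 222.8947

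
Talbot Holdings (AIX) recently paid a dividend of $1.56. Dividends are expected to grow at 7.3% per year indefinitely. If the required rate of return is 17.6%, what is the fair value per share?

Gordon growth model: P₀ = D₁/(r − g). D₁ = 1.56 × (1 + 0.073) = 1.6739.
P₀ = 1.6739 / (0.176 − 0.073) = 1.6739 / 0.103 = 16.2513

$16.25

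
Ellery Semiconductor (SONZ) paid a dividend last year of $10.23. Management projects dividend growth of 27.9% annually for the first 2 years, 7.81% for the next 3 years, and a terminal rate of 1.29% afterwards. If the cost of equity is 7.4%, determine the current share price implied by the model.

$313.82

Three-stage DDM. Project D₁…D_5; terminal Gordon value at t=5 with g = 0.0129; discount at r = 0.074.
D_1 = 13.0842
D_2 = 16.7347
D_3 = 18.0416
D_4 = 19.4507
D_5 = 20.9698
TV_5 = 21.2403/(0.074−0.0129) = 347.6316
P₀ = Σ Dₜ/(1+r)ᵗ + TV_5/(1+r)^5 = 313.8231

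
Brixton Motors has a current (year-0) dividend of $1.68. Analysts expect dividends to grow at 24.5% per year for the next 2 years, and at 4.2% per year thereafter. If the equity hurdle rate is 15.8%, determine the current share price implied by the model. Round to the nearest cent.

Two-stage DDM. Project D₁…D_2 at 0.245, terminal growth 0.042, discount at r = 0.158.
D_1 = 2.0916
D_2 = 2.6040
Terminal value at t=2: TV = D_3/(r−g) = 2.7134/(0.158−0.042) = 23.3915
P₀ = 2.0916/(1+0.158)^1 + 2.6040/(1+0.158)^2 + 23.3915/(1+0.158)^2 = 21.1919

$21.19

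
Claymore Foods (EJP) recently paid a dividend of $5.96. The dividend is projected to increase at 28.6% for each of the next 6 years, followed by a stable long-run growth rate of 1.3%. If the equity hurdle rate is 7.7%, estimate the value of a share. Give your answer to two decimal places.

$343.04

Two-stage DDM. Project D₁…D_6 at 0.286, terminal growth 0.013, discount at r = 0.077.
D_1 = 7.6646
D_2 = 9.8566
D_3 = 12.6756
D_4 = 16.3008
D_5 = 20.9629
D_6 = 26.9583
Terminal value at t=6: TV = D_7/(r−g) = 27.3087/(0.077−0.013) = 426.6989
P₀ = 7.6646/(1+0.077)^1 + 9.8566/(1+0.077)^2 + 12.6756/(1+0.077)^3 + 16.3008/(1+0.077)^4 + 20.9629/(1+0.077)^5 + 26.9583/(1+0.077)^6 + 426.6989/(1+0.077)^6 = 343.0356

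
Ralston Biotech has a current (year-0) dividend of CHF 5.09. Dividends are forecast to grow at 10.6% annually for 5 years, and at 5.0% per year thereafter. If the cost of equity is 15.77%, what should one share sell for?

Two-stage DDM. Project D₁…D_5 at 0.106, terminal growth 0.05, discount at r = 0.1577.
D_1 = 5.6295
D_2 = 6.2263
D_3 = 6.8863
D_4 = 7.6162
D_5 = 8.4235
Terminal value at t=5: TV = D_6/(r−g) = 8.8447/(0.1577−0.05) = 82.1234
P₀ = 5.6295/(1+0.1577)^1 + 6.2263/(1+0.1577)^2 + 6.8863/(1+0.1577)^3 + 7.6162/(1+0.1577)^4 + 8.4235/(1+0.1577)^5 + 82.1234/(1+0.1577)^5 = 61.7267

CHF 61.73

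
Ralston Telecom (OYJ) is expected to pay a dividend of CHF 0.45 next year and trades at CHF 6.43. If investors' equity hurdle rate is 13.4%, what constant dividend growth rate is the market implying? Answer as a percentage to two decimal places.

From P₀ = D₁/(r − g), the implied growth is g = r − D₁/P₀.
g = 0.134 − 0.45/6.43 = 0.134 − 0.06998 = 0.06402

6.40%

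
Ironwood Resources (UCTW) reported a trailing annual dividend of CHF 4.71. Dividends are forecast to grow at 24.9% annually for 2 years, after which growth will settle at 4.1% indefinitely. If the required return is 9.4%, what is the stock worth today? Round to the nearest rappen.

CHF 132.10

Two-stage DDM. Project D₁…D_2 at 0.249, terminal growth 0.041, discount at r = 0.094.
D_1 = 5.8828
D_2 = 7.3476
Terminal value at t=2: TV = D_3/(r−g) = 7.6489/(0.094−0.041) = 144.3180
P₀ = 5.8828/(1+0.094)^1 + 7.3476/(1+0.094)^2 + 144.3180/(1+0.094)^2 = 132.0995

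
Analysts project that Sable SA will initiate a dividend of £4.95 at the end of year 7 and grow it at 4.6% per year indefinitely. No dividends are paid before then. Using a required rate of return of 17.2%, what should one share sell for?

£15.16

Deferred-dividend DDM. At t=6 the remaining stream is a growing perpetuity with first payment D_7 = 4.95.
V_6 = D_7/(r−g) = 4.95/(0.172−0.046) = 39.2857
P₀ = V_6/(1+r)^6 = 39.2857/(1+0.172)^6 = 15.1589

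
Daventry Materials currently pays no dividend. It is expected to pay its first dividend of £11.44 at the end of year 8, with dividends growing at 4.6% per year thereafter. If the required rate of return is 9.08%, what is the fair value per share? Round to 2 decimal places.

Deferred-dividend DDM. At t=7 the remaining stream is a growing perpetuity with first payment D_8 = 11.44.
V_7 = D_8/(r−g) = 11.44/(0.0908−0.046) = 255.3571
P₀ = V_7/(1+r)^7 = 255.3571/(1+0.0908)^7 = 138.9735

£138.97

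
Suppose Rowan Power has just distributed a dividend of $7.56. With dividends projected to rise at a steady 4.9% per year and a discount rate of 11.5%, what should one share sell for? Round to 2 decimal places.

$120.16

Gordon growth model: P₀ = D₁/(r − g). D₁ = 7.56 × (1 + 0.049) = 7.9304.
P₀ = 7.9304 / (0.115 − 0.049) = 7.9304 / 0.066 = 120.1582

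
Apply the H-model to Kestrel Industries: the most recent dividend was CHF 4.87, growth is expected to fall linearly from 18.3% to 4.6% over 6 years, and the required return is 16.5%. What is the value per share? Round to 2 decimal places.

CHF 59.63

H-model: P₀ = D₀[(1+g_L) + H(g_S−g_L)]/(r−g_L), with H = 6/2 = 3.
P₀ = 4.87 × [(1+0.046) + 3×(0.183−0.046)] / (0.165−0.046)
   = 4.87 × 1.4570 / 0.119 = 59.6268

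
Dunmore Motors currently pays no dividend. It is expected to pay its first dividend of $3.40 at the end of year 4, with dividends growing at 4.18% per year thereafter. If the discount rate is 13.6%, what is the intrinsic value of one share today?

$24.62

Deferred-dividend DDM. At t=3 the remaining stream is a growing perpetuity with first payment D_4 = 3.40.
V_3 = D_4/(r−g) = 3.40/(0.136−0.0418) = 36.0934
P₀ = V_3/(1+r)^3 = 36.0934/(1+0.136)^3 = 24.6203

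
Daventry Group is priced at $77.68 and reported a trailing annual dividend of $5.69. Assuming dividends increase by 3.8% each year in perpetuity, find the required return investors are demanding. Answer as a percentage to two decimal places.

Rearranging the constant-growth DDM: r = D₁/P₀ + g.
D₁ = 5.69 × (1 + 0.038) = 5.9062.
r = 5.9062 / 77.68 + 0.038 = 0.07603 + 0.038 = 0.11403

11.40%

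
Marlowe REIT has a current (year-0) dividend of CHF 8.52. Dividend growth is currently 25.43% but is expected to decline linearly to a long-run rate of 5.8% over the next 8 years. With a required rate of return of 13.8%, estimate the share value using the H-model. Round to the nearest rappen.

H-model: P₀ = D₀[(1+g_L) + H(g_S−g_L)]/(r−g_L), with H = 8/2 = 4.
P₀ = 8.52 × [(1+0.058) + 4×(0.2543−0.058)] / (0.138−0.058)
   = 8.52 × 1.8432 / 0.08 = 196.3008

CHF 196.30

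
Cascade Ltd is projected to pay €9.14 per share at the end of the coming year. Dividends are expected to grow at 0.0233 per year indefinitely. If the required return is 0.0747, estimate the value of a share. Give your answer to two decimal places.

Gordon growth model: P₀ = D₁/(r − g), with D₁ = 9.14 given directly.
P₀ = 9.1400 / (0.0747 − 0.0233) = 9.1400 / 0.0514 = 177.8210

€177.82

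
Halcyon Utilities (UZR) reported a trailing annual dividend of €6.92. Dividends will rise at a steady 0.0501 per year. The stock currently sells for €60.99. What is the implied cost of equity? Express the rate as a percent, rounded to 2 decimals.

16.92%

Rearranging the constant-growth DDM: r = D₁/P₀ + g.
D₁ = 6.92 × (1 + 0.0501) = 7.2667.
r = 7.2667 / 60.99 + 0.0501 = 0.11915 + 0.0501 = 0.16925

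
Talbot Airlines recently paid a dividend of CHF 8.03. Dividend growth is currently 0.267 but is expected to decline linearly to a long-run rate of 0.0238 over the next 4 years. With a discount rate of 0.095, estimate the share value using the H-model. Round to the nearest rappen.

CHF 170.32

H-model: P₀ = D₀[(1+g_L) + H(g_S−g_L)]/(r−g_L), with H = 4/2 = 2.
P₀ = 8.03 × [(1+0.0238) + 2×(0.267−0.0238)] / (0.095−0.0238)
   = 8.03 × 1.5102 / 0.0712 = 170.3217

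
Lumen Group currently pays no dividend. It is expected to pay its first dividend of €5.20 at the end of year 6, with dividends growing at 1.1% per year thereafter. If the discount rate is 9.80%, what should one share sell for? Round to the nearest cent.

€37.45

Deferred-dividend DDM. At t=5 the remaining stream is a growing perpetuity with first payment D_6 = 5.20.
V_5 = D_6/(r−g) = 5.20/(0.098−0.011) = 59.7701
P₀ = V_5/(1+r)^5 = 59.7701/(1+0.098)^5 = 37.4518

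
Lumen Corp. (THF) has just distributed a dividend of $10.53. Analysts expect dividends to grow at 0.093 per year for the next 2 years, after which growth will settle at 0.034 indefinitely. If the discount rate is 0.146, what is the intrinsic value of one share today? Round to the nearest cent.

$108.05

Two-stage DDM. Project D₁…D_2 at 0.093, terminal growth 0.034, discount at r = 0.146.
D_1 = 11.5093
D_2 = 12.5797
Terminal value at t=2: TV = D_3/(r−g) = 13.0074/(0.146−0.034) = 116.1372
P₀ = 11.5093/(1+0.146)^1 + 12.5797/(1+0.146)^2 + 116.1372/(1+0.146)^2 = 108.0520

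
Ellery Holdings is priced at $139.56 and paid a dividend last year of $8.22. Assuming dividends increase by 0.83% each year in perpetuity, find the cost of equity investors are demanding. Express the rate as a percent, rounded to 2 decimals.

Rearranging the constant-growth DDM: r = D₁/P₀ + g.
D₁ = 8.22 × (1 + 0.0083) = 8.2882.
r = 8.2882 / 139.56 + 0.0083 = 0.05939 + 0.0083 = 0.06769

6.77%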